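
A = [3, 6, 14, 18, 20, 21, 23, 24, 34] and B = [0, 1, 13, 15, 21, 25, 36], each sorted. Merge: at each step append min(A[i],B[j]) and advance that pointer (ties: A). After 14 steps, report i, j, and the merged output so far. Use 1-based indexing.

i=1 j=1: A[i]=3>B[j]=0 take 0, j++
i=1 j=2: A[i]=3>B[j]=1 take 1, j++
i=1 j=3: A[i]=3<=B[j]=13 take 3, i++
i=2 j=3: A[i]=6<=B[j]=13 take 6, i++
i=3 j=3: A[i]=14>B[j]=13 take 13, j++
i=3 j=4: A[i]=14<=B[j]=15 take 14, i++
i=4 j=4: A[i]=18>B[j]=15 take 15, j++
i=4 j=5: A[i]=18<=B[j]=21 take 18, i++
i=5 j=5: A[i]=20<=B[j]=21 take 20, i++
i=6 j=5: A[i]=21<=B[j]=21 take 21, i++
i=7 j=5: A[i]=23>B[j]=21 take 21, j++
i=7 j=6: A[i]=23<=B[j]=25 take 23, i++
i=8 j=6: A[i]=24<=B[j]=25 take 24, i++
i=9 j=6: A[i]=34>B[j]=25 take 25, j++

i=9, j=7, merged so far=[0, 1, 3, 6, 13, 14, 15, 18, 20, 21, 21, 23, 24, 25]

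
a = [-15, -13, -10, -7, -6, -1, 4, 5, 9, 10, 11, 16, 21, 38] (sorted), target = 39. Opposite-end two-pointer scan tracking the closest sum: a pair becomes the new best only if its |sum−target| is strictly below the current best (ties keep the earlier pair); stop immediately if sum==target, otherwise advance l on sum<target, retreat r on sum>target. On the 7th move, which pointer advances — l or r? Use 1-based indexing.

l=1 r=14: -15+38=23 d=16 *, l++
l=2 r=14: -13+38=25 d=14 *, l++
l=3 r=14: -10+38=28 d=11 *, l++
l=4 r=14: -7+38=31 d=8 *, l++
l=5 r=14: -6+38=32 d=7 *, l++
l=6 r=14: -1+38=37 d=2 *, l++
l=7 r=14: 4+38=42 d=3, r--

r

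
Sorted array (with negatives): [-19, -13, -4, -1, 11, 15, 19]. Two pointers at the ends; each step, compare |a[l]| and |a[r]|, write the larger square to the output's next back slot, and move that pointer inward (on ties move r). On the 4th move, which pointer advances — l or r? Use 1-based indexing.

l=1 r=7: |-19|<=|19| out[7]=361, r--
l=1 r=6: |-19|>|15| out[6]=361, l++
l=2 r=6: |-13|<=|15| out[5]=225, r--
l=2 r=5: |-13|>|11| out[4]=169, l++

l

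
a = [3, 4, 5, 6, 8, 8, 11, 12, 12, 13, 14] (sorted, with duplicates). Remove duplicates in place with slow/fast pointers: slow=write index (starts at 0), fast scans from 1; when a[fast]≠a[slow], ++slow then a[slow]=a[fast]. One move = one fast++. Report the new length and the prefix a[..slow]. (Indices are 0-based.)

length 9; prefix = [3, 4, 5, 6, 8, 11, 12, 13, 14]

(s=0,f=1) a[fast]=4≠a[slow]=3 write a[1]=4 → slow++,fast++
(s=1,f=2) a[fast]=5≠a[slow]=4 write a[2]=5 → slow++,fast++
(s=2,f=3) a[fast]=6≠a[slow]=5 write a[3]=6 → slow++,fast++
(s=3,f=4) a[fast]=8≠a[slow]=6 write a[4]=8 → slow++,fast++
(s=4,f=5) a[fast]=8=a[slow] dup → fast++
(s=4,f=6) a[fast]=11≠a[slow]=8 write a[5]=11 → slow++,fast++
(s=5,f=7) a[fast]=12≠a[slow]=11 write a[6]=12 → slow++,fast++
(s=6,f=8) a[fast]=12=a[slow] dup → fast++
(s=6,f=9) a[fast]=13≠a[slow]=12 write a[7]=13 → slow++,fast++
(s=7,f=10) a[fast]=14≠a[slow]=13 write a[8]=14 → slow++,fast++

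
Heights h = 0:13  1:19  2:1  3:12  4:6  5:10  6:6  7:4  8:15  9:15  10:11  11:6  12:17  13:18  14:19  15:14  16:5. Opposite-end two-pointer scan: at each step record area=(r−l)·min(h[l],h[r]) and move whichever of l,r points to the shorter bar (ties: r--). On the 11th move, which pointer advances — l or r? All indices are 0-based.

[0,16] min(13,5)*16=80 best=80 * → r--
[0,15] min(13,14)*15=195 best=195 * → l++
[1,15] min(19,14)*14=196 best=196 * → r--
[1,14] min(19,19)*13=247 best=247 * → r--
[1,13] min(19,18)*12=216 best=247 → r--
[1,12] min(19,17)*11=187 best=247 → r--
[1,11] min(19,6)*10=60 best=247 → r--
[1,10] min(19,11)*9=99 best=247 → r--
[1,9] min(19,15)*8=120 best=247 → r--
[1,8] min(19,15)*7=105 best=247 → r--
[1,7] min(19,4)*6=24 best=247 → r--

r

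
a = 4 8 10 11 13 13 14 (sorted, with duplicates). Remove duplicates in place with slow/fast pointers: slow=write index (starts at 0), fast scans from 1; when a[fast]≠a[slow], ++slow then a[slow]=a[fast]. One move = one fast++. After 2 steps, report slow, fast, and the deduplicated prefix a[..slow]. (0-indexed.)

slow=2, fast=3, prefix=[4, 8, 10]

slow=0 fast=1: a[fast]=8≠a[slow]=4 write a[1]=8, slow++,fast++
slow=1 fast=2: a[fast]=10≠a[slow]=8 write a[2]=10, slow++,fast++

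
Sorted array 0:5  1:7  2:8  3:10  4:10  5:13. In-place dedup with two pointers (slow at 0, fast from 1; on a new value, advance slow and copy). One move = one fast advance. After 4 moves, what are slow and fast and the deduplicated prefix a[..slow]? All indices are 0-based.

slow=3, fast=5, prefix=[5, 7, 8, 10]

slow=0 fast=1: a[fast]=7≠a[slow]=5 write a[1]=7, slow++,fast++
slow=1 fast=2: a[fast]=8≠a[slow]=7 write a[2]=8, slow++,fast++
slow=2 fast=3: a[fast]=10≠a[slow]=8 write a[3]=10, slow++,fast++
slow=3 fast=4: a[fast]=10=a[slow] dup, fast++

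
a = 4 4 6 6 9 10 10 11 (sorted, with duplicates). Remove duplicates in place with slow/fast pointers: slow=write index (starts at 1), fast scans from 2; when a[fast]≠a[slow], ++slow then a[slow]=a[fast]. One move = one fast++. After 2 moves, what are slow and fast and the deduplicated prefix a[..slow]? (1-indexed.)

slow=1 fast=2: a[fast]=4=a[slow] dup, fast++
slow=1 fast=3: a[fast]=6≠a[slow]=4 write a[2]=6, slow++,fast++

slow=2, fast=4, prefix=[4, 6]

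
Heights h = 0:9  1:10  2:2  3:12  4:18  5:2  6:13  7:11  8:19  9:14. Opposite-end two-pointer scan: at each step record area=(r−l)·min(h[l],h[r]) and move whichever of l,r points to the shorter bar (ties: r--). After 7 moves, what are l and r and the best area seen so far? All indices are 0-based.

l=6, r=8, best area=81

l=0 r=9: min(9,14)*9=81 best=81 *, l++
l=1 r=9: min(10,14)*8=80 best=81, l++
l=2 r=9: min(2,14)*7=14 best=81, l++
l=3 r=9: min(12,14)*6=72 best=81, l++
l=4 r=9: min(18,14)*5=70 best=81, r--
l=4 r=8: min(18,19)*4=72 best=81, l++
l=5 r=8: min(2,19)*3=6 best=81, l++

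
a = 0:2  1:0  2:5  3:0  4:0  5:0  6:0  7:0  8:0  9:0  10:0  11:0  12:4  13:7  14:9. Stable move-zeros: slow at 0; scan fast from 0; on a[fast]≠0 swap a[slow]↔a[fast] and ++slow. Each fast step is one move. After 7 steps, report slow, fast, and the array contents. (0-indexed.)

slow=0 fast=0: a[fast]=2≠0 swap→a[0]=2, slow++,fast++
slow=1 fast=1: a[fast]=0, fast++
slow=1 fast=2: a[fast]=5≠0 swap→a[1]=5, slow++,fast++
slow=2 fast=3: a[fast]=0, fast++
slow=2 fast=4: a[fast]=0, fast++
slow=2 fast=5: a[fast]=0, fast++
slow=2 fast=6: a[fast]=0, fast++

slow=2, fast=7, a=[2, 5, 0, 0, 0, 0, 0, 0, 0, 0, 0, 0, 4, 7, 9]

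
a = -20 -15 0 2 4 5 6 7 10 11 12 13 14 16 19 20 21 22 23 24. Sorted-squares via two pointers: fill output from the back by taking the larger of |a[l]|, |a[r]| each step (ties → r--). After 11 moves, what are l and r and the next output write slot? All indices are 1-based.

[1,20] |-20|<=|24| out[20]=576 → r--
[1,19] |-20|<=|23| out[19]=529 → r--
[1,18] |-20|<=|22| out[18]=484 → r--
[1,17] |-20|<=|21| out[17]=441 → r--
[1,16] |-20|<=|20| out[16]=400 → r--
[1,15] |-20|>|19| out[15]=400 → l++
[2,15] |-15|<=|19| out[14]=361 → r--
[2,14] |-15|<=|16| out[13]=256 → r--
[2,13] |-15|>|14| out[12]=225 → l++
[3,13] |0|<=|14| out[11]=196 → r--
[3,12] |0|<=|13| out[10]=169 → r--

l=3, r=11, next write slot=9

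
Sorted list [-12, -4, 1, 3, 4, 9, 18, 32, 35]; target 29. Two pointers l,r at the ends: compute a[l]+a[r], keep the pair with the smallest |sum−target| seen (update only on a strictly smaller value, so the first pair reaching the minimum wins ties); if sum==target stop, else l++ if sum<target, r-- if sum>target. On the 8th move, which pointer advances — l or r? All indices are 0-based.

l

[0,8] -12+35=23 d=6 * → l++
[1,8] -4+35=31 d=2 * → r--
[1,7] -4+32=28 d=1 * → l++
[2,7] 1+32=33 d=4 → r--
[2,6] 1+18=19 d=10 → l++
[3,6] 3+18=21 d=8 → l++
[4,6] 4+18=22 d=7 → l++
[5,6] 9+18=27 d=2 → l++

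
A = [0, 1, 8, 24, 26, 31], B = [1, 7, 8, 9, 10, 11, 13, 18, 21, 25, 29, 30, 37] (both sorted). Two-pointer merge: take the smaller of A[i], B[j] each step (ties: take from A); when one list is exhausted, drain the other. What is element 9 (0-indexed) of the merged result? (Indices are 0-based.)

i=0 j=0: A[i]=0<=B[j]=1 take 0, i++
i=1 j=0: A[i]=1<=B[j]=1 take 1, i++
i=2 j=0: A[i]=8>B[j]=1 take 1, j++
i=2 j=1: A[i]=8>B[j]=7 take 7, j++
i=2 j=2: A[i]=8<=B[j]=8 take 8, i++
i=3 j=2: A[i]=24>B[j]=8 take 8, j++
i=3 j=3: A[i]=24>B[j]=9 take 9, j++
i=3 j=4: A[i]=24>B[j]=10 take 10, j++
i=3 j=5: A[i]=24>B[j]=11 take 11, j++
i=3 j=6: A[i]=24>B[j]=13 take 13, j++
i=3 j=7: A[i]=24>B[j]=18 take 18, j++
i=3 j=8: A[i]=24>B[j]=21 take 21, j++
i=3 j=9: A[i]=24<=B[j]=25 take 24, i++
i=4 j=9: A[i]=26>B[j]=25 take 25, j++
i=4 j=10: A[i]=26<=B[j]=29 take 26, i++
i=5 j=10: A[i]=31>B[j]=29 take 29, j++
i=5 j=11: A[i]=31>B[j]=30 take 30, j++
i=5 j=12: A[i]=31<=B[j]=37 take 31, i++
i=6 j=12: A done, take B[j]=37, j++

merged[9] = 13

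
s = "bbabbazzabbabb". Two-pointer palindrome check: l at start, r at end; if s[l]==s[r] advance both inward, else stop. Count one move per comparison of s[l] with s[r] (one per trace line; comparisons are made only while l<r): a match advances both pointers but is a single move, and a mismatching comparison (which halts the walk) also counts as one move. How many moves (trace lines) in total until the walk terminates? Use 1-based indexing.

[1,14] 'b'=='b' → l++,r--
[2,13] 'b'=='b' → l++,r--
[3,12] 'a'=='a' → l++,r--
[4,11] 'b'=='b' → l++,r--
[5,10] 'b'=='b' → l++,r--
[6,9] 'a'=='a' → l++,r--
[7,8] 'z'=='z' → l++,r--

7 moves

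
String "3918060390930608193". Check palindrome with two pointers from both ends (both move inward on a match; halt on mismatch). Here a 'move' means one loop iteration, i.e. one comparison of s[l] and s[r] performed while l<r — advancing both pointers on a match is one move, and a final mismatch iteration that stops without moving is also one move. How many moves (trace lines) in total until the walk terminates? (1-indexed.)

l=1 r=19: '3'=='3', l++,r--
l=2 r=18: '9'=='9', l++,r--
l=3 r=17: '1'=='1', l++,r--
l=4 r=16: '8'=='8', l++,r--
l=5 r=15: '0'=='0', l++,r--
l=6 r=14: '6'=='6', l++,r--
l=7 r=13: '0'=='0', l++,r--
l=8 r=12: '3'=='3', l++,r--
l=9 r=11: '9'=='9', l++,r--

9 moves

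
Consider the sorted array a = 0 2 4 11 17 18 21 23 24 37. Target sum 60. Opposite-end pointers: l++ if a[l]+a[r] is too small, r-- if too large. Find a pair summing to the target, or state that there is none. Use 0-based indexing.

l=0 r=9: 0+37=37 <60, l++
l=1 r=9: 2+37=39 <60, l++
l=2 r=9: 4+37=41 <60, l++
l=3 r=9: 11+37=48 <60, l++
l=4 r=9: 17+37=54 <60, l++
l=5 r=9: 18+37=55 <60, l++
l=6 r=9: 21+37=58 <60, l++
l=7 r=9: 23+37=60, found

(23, 37)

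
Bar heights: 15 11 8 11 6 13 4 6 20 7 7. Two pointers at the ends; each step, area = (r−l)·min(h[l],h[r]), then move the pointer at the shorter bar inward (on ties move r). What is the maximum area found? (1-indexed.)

max area = 120

[1,11] min(15,7)*10=70 best=70 * → r--
[1,10] min(15,7)*9=63 best=70 → r--
[1,9] min(15,20)*8=120 best=120 * → l++
[2,9] min(11,20)*7=77 best=120 → l++
[3,9] min(8,20)*6=48 best=120 → l++
[4,9] min(11,20)*5=55 best=120 → l++
[5,9] min(6,20)*4=24 best=120 → l++
[6,9] min(13,20)*3=39 best=120 → l++
[7,9] min(4,20)*2=8 best=120 → l++
[8,9] min(6,20)*1=6 best=120 → l++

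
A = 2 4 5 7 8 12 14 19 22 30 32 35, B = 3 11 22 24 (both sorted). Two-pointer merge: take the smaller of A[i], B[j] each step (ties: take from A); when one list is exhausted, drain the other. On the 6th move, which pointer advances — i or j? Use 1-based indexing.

i

[i=1,j=1] A[i]=2<=B[j]=3 take 2 → i++
[i=2,j=1] A[i]=4>B[j]=3 take 3 → j++
[i=2,j=2] A[i]=4<=B[j]=11 take 4 → i++
[i=3,j=2] A[i]=5<=B[j]=11 take 5 → i++
[i=4,j=2] A[i]=7<=B[j]=11 take 7 → i++
[i=5,j=2] A[i]=8<=B[j]=11 take 8 → i++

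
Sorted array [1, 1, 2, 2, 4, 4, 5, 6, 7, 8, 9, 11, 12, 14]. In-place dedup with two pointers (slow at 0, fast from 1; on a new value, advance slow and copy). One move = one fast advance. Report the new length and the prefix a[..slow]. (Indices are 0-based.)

slow=0 fast=1: a[fast]=1=a[slow] dup, fast++
slow=0 fast=2: a[fast]=2≠a[slow]=1 write a[1]=2, slow++,fast++
slow=1 fast=3: a[fast]=2=a[slow] dup, fast++
slow=1 fast=4: a[fast]=4≠a[slow]=2 write a[2]=4, slow++,fast++
slow=2 fast=5: a[fast]=4=a[slow] dup, fast++
slow=2 fast=6: a[fast]=5≠a[slow]=4 write a[3]=5, slow++,fast++
slow=3 fast=7: a[fast]=6≠a[slow]=5 write a[4]=6, slow++,fast++
slow=4 fast=8: a[fast]=7≠a[slow]=6 write a[5]=7, slow++,fast++
slow=5 fast=9: a[fast]=8≠a[slow]=7 write a[6]=8, slow++,fast++
slow=6 fast=10: a[fast]=9≠a[slow]=8 write a[7]=9, slow++,fast++
slow=7 fast=11: a[fast]=11≠a[slow]=9 write a[8]=11, slow++,fast++
slow=8 fast=12: a[fast]=12≠a[slow]=11 write a[9]=12, slow++,fast++
slow=9 fast=13: a[fast]=14≠a[slow]=12 write a[10]=14, slow++,fast++

length 11; prefix = [1, 2, 4, 5, 6, 7, 8, 9, 11, 12, 14]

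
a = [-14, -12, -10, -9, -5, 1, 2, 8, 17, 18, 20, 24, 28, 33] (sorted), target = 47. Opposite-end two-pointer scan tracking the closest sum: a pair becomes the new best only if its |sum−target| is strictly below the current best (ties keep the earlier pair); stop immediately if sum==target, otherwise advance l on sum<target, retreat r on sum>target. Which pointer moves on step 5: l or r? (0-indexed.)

l=0 r=13: -14+33=19 d=28 *, l++
l=1 r=13: -12+33=21 d=26 *, l++
l=2 r=13: -10+33=23 d=24 *, l++
l=3 r=13: -9+33=24 d=23 *, l++
l=4 r=13: -5+33=28 d=19 *, l++

l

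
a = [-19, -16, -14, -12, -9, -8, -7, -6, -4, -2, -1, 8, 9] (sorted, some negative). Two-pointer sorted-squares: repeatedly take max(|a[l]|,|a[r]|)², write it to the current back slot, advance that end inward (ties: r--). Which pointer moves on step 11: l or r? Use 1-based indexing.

l=1 r=13: |-19|>|9| out[13]=361, l++
l=2 r=13: |-16|>|9| out[12]=256, l++
l=3 r=13: |-14|>|9| out[11]=196, l++
l=4 r=13: |-12|>|9| out[10]=144, l++
l=5 r=13: |-9|<=|9| out[9]=81, r--
l=5 r=12: |-9|>|8| out[8]=81, l++
l=6 r=12: |-8|<=|8| out[7]=64, r--
l=6 r=11: |-8|>|-1| out[6]=64, l++
l=7 r=11: |-7|>|-1| out[5]=49, l++
l=8 r=11: |-6|>|-1| out[4]=36, l++
l=9 r=11: |-4|>|-1| out[3]=16, l++

l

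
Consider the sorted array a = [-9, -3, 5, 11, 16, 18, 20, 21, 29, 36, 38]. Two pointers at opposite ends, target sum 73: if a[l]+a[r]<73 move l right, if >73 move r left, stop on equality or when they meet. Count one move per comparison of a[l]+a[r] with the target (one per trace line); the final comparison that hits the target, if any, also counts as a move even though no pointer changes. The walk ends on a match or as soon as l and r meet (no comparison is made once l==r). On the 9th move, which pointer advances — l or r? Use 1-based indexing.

l=1 r=11: -9+38=29 <73, l++
l=2 r=11: -3+38=35 <73, l++
l=3 r=11: 5+38=43 <73, l++
l=4 r=11: 11+38=49 <73, l++
l=5 r=11: 16+38=54 <73, l++
l=6 r=11: 18+38=56 <73, l++
l=7 r=11: 20+38=58 <73, l++
l=8 r=11: 21+38=59 <73, l++
l=9 r=11: 29+38=67 <73, l++

l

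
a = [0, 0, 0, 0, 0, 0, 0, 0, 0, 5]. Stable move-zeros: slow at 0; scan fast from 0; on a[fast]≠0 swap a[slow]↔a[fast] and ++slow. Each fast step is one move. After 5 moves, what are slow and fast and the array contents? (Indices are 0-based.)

(s=0,f=0) a[fast]=0 → fast++
(s=0,f=1) a[fast]=0 → fast++
(s=0,f=2) a[fast]=0 → fast++
(s=0,f=3) a[fast]=0 → fast++
(s=0,f=4) a[fast]=0 → fast++

slow=0, fast=5, a=[0, 0, 0, 0, 0, 0, 0, 0, 0, 5]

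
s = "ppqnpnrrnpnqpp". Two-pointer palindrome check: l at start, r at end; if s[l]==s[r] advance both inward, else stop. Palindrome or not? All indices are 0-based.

l=0 r=13: 'p'=='p', l++,r--
l=1 r=12: 'p'=='p', l++,r--
l=2 r=11: 'q'=='q', l++,r--
l=3 r=10: 'n'=='n', l++,r--
l=4 r=9: 'p'=='p', l++,r--
l=5 r=8: 'n'=='n', l++,r--
l=6 r=7: 'r'=='r', l++,r--

palindrome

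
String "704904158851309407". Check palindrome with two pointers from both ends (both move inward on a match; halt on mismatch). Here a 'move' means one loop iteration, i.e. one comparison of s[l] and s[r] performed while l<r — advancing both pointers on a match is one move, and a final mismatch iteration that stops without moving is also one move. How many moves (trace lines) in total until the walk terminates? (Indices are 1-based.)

[1,18] '7'=='7' → l++,r--
[2,17] '0'=='0' → l++,r--
[3,16] '4'=='4' → l++,r--
[4,15] '9'=='9' → l++,r--
[5,14] '0'=='0' → l++,r--
[6,13] '4'!='3' → stop

6 moves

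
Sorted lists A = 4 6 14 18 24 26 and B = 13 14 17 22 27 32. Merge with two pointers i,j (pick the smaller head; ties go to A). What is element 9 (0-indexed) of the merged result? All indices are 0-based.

merged[9] = 26

[i=0,j=0] A[i]=4<=B[j]=13 take 4 → i++
[i=1,j=0] A[i]=6<=B[j]=13 take 6 → i++
[i=2,j=0] A[i]=14>B[j]=13 take 13 → j++
[i=2,j=1] A[i]=14<=B[j]=14 take 14 → i++
[i=3,j=1] A[i]=18>B[j]=14 take 14 → j++
[i=3,j=2] A[i]=18>B[j]=17 take 17 → j++
[i=3,j=3] A[i]=18<=B[j]=22 take 18 → i++
[i=4,j=3] A[i]=24>B[j]=22 take 22 → j++
[i=4,j=4] A[i]=24<=B[j]=27 take 24 → i++
[i=5,j=4] A[i]=26<=B[j]=27 take 26 → i++
[i=6,j=4] A done, take B[j]=27 → j++
[i=6,j=5] A done, take B[j]=32 → j++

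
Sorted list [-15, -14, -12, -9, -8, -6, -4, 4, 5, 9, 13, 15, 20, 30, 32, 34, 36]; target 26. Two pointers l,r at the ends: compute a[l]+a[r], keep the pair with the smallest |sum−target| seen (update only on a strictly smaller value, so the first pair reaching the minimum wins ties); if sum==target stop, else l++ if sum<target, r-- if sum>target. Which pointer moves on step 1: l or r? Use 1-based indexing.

[1,17] -15+36=21 d=5 * → l++

l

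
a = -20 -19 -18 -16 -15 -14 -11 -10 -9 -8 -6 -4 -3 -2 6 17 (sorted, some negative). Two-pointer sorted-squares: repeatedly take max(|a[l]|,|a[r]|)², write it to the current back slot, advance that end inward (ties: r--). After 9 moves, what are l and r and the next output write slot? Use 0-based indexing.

l=8, r=14, next write slot=6

l=0 r=15: |-20|>|17| out[15]=400, l++
l=1 r=15: |-19|>|17| out[14]=361, l++
l=2 r=15: |-18|>|17| out[13]=324, l++
l=3 r=15: |-16|<=|17| out[12]=289, r--
l=3 r=14: |-16|>|6| out[11]=256, l++
l=4 r=14: |-15|>|6| out[10]=225, l++
l=5 r=14: |-14|>|6| out[9]=196, l++
l=6 r=14: |-11|>|6| out[8]=121, l++
l=7 r=14: |-10|>|6| out[7]=100, l++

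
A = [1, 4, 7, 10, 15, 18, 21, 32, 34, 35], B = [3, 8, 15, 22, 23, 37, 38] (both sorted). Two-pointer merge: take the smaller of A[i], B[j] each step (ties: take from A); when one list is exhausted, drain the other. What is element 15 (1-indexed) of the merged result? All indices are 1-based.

[i=1,j=1] A[i]=1<=B[j]=3 take 1 → i++
[i=2,j=1] A[i]=4>B[j]=3 take 3 → j++
[i=2,j=2] A[i]=4<=B[j]=8 take 4 → i++
[i=3,j=2] A[i]=7<=B[j]=8 take 7 → i++
[i=4,j=2] A[i]=10>B[j]=8 take 8 → j++
[i=4,j=3] A[i]=10<=B[j]=15 take 10 → i++
[i=5,j=3] A[i]=15<=B[j]=15 take 15 → i++
[i=6,j=3] A[i]=18>B[j]=15 take 15 → j++
[i=6,j=4] A[i]=18<=B[j]=22 take 18 → i++
[i=7,j=4] A[i]=21<=B[j]=22 take 21 → i++
[i=8,j=4] A[i]=32>B[j]=22 take 22 → j++
[i=8,j=5] A[i]=32>B[j]=23 take 23 → j++
[i=8,j=6] A[i]=32<=B[j]=37 take 32 → i++
[i=9,j=6] A[i]=34<=B[j]=37 take 34 → i++
[i=10,j=6] A[i]=35<=B[j]=37 take 35 → i++
[i=11,j=6] A done, take B[j]=37 → j++
[i=11,j=7] A done, take B[j]=38 → j++

merged[15] = 35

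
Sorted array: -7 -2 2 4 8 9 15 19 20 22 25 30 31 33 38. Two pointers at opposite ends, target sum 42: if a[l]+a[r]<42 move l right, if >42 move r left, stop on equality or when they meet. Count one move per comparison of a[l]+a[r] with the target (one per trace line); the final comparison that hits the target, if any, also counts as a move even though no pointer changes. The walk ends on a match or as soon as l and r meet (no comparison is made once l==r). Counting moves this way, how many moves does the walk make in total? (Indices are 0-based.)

4 moves

l=0 r=14: -7+38=31 <42, l++
l=1 r=14: -2+38=36 <42, l++
l=2 r=14: 2+38=40 <42, l++
l=3 r=14: 4+38=42, found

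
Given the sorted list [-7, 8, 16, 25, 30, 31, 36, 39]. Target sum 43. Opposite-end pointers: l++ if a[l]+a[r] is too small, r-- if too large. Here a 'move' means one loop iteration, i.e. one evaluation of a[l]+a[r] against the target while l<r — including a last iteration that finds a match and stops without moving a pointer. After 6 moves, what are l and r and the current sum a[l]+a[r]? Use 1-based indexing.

l=3, r=4, sum=41

l=1 r=8: -7+39=32 <43, l++
l=2 r=8: 8+39=47 >43, r--
l=2 r=7: 8+36=44 >43, r--
l=2 r=6: 8+31=39 <43, l++
l=3 r=6: 16+31=47 >43, r--
l=3 r=5: 16+30=46 >43, r--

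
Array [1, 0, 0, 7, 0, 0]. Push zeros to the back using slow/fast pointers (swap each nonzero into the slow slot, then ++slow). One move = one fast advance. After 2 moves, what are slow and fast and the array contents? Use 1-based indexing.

slow=2, fast=3, a=[1, 0, 0, 7, 0, 0]

slow=1 fast=1: a[fast]=1≠0 swap→a[1]=1, slow++,fast++
slow=2 fast=2: a[fast]=0, fast++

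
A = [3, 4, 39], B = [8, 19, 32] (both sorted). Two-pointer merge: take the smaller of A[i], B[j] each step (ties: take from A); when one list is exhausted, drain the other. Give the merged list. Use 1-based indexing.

[i=1,j=1] A[i]=3<=B[j]=8 take 3 → i++
[i=2,j=1] A[i]=4<=B[j]=8 take 4 → i++
[i=3,j=1] A[i]=39>B[j]=8 take 8 → j++
[i=3,j=2] A[i]=39>B[j]=19 take 19 → j++
[i=3,j=3] A[i]=39>B[j]=32 take 32 → j++
[i=3,j=4] B done, take A[i]=39 → i++

[3, 4, 8, 19, 32, 39]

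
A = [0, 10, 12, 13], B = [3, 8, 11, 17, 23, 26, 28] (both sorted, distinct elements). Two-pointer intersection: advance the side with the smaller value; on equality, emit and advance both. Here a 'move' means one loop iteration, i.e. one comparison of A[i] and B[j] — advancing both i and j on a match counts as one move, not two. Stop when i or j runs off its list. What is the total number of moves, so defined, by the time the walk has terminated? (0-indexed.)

i=0 j=0: 0<3, i++
i=1 j=0: 10>3, j++
i=1 j=1: 10>8, j++
i=1 j=2: 10<11, i++
i=2 j=2: 12>11, j++
i=2 j=3: 12<17, i++
i=3 j=3: 13<17, i++

7 moves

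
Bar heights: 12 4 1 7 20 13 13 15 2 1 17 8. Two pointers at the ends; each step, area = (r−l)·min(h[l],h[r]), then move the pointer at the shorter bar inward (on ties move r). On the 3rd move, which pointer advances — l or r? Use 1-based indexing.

l=1 r=12: min(12,8)*11=88 best=88 *, r--
l=1 r=11: min(12,17)*10=120 best=120 *, l++
l=2 r=11: min(4,17)*9=36 best=120, l++

l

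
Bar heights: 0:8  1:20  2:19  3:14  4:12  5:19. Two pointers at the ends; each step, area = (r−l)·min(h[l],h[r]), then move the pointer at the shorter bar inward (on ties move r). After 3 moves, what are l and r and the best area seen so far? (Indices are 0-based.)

l=1, r=3, best area=76

l=0 r=5: min(8,19)*5=40 best=40 *, l++
l=1 r=5: min(20,19)*4=76 best=76 *, r--
l=1 r=4: min(20,12)*3=36 best=76, r--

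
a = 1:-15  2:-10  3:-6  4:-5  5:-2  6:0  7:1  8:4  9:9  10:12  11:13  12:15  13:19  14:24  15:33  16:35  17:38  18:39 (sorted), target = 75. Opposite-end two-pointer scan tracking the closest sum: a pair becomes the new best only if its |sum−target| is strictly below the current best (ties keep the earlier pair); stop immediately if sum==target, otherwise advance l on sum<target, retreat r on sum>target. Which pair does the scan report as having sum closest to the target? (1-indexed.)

pair (35, 39) with sum 74 (|Δ|=1)

[1,18] -15+39=24 d=51 * → l++
[2,18] -10+39=29 d=46 * → l++
[3,18] -6+39=33 d=42 * → l++
[4,18] -5+39=34 d=41 * → l++
[5,18] -2+39=37 d=38 * → l++
[6,18] 0+39=39 d=36 * → l++
[7,18] 1+39=40 d=35 * → l++
[8,18] 4+39=43 d=32 * → l++
[9,18] 9+39=48 d=27 * → l++
[10,18] 12+39=51 d=24 * → l++
[11,18] 13+39=52 d=23 * → l++
[12,18] 15+39=54 d=21 * → l++
[13,18] 19+39=58 d=17 * → l++
[14,18] 24+39=63 d=12 * → l++
[15,18] 33+39=72 d=3 * → l++
[16,18] 35+39=74 d=1 * → l++
[17,18] 38+39=77 d=2 → r--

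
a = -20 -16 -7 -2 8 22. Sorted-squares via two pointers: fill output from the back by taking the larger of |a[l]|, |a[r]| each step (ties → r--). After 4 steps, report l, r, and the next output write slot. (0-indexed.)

l=2, r=3, next write slot=1

l=0 r=5: |-20|<=|22| out[5]=484, r--
l=0 r=4: |-20|>|8| out[4]=400, l++
l=1 r=4: |-16|>|8| out[3]=256, l++
l=2 r=4: |-7|<=|8| out[2]=64, r--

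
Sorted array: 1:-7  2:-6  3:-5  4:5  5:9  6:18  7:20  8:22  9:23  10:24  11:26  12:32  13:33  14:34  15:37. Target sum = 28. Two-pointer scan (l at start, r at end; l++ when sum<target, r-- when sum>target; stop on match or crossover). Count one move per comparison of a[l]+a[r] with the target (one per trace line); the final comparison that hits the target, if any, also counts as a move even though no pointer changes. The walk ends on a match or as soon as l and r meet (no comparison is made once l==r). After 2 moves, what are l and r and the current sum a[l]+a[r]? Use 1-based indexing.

[1,15] -7+37=30 >28 → r--
[1,14] -7+34=27 <28 → l++

l=2, r=14, sum=28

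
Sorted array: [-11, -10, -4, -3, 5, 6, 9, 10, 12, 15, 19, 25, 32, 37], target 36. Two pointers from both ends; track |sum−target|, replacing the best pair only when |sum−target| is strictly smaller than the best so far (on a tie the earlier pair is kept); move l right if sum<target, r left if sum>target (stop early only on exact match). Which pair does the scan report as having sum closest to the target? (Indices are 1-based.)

[1,14] -11+37=26 d=10 * → l++
[2,14] -10+37=27 d=9 * → l++
[3,14] -4+37=33 d=3 * → l++
[4,14] -3+37=34 d=2 * → l++
[5,14] 5+37=42 d=6 → r--
[5,13] 5+32=37 d=1 * → r--
[5,12] 5+25=30 d=6 → l++
[6,12] 6+25=31 d=5 → l++
[7,12] 9+25=34 d=2 → l++
[8,12] 10+25=35 d=1 → l++
[9,12] 12+25=37 d=1 → r--
[9,11] 12+19=31 d=5 → l++
[10,11] 15+19=34 d=2 → l++

pair (5, 32) with sum 37 (|Δ|=1)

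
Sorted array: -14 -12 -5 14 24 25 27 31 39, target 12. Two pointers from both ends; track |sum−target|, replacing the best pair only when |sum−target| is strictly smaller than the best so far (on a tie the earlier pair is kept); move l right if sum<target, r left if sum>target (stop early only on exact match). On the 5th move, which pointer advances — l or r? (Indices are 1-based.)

l=1 r=9: -14+39=25 d=13 *, r--
l=1 r=8: -14+31=17 d=5 *, r--
l=1 r=7: -14+27=13 d=1 *, r--
l=1 r=6: -14+25=11 d=1, l++
l=2 r=6: -12+25=13 d=1, r--

r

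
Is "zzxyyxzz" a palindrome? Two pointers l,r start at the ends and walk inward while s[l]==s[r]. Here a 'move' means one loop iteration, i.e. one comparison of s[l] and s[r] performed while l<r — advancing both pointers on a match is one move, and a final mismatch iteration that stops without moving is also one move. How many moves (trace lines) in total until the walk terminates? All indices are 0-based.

[0,7] 'z'=='z' → l++,r--
[1,6] 'z'=='z' → l++,r--
[2,5] 'x'=='x' → l++,r--
[3,4] 'y'=='y' → l++,r--

4 moves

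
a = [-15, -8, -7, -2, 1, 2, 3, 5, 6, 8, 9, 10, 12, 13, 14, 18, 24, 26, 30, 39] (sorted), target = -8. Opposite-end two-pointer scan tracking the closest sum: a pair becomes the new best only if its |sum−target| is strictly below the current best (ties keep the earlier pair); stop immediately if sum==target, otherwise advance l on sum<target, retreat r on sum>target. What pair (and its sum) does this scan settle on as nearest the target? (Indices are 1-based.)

[1,20] -15+39=24 d=32 * → r--
[1,19] -15+30=15 d=23 * → r--
[1,18] -15+26=11 d=19 * → r--
[1,17] -15+24=9 d=17 * → r--
[1,16] -15+18=3 d=11 * → r--
[1,15] -15+14=-1 d=7 * → r--
[1,14] -15+13=-2 d=6 * → r--
[1,13] -15+12=-3 d=5 * → r--
[1,12] -15+10=-5 d=3 * → r--
[1,11] -15+9=-6 d=2 * → r--
[1,10] -15+8=-7 d=1 * → r--
[1,9] -15+6=-9 d=1 → l++
[2,9] -8+6=-2 d=6 → r--
[2,8] -8+5=-3 d=5 → r--
[2,7] -8+3=-5 d=3 → r--
[2,6] -8+2=-6 d=2 → r--
[2,5] -8+1=-7 d=1 → r--
[2,4] -8+-2=-10 d=2 → l++
[3,4] -7+-2=-9 d=1 → l++

pair (-15, 8) with sum -7 (|Δ|=1)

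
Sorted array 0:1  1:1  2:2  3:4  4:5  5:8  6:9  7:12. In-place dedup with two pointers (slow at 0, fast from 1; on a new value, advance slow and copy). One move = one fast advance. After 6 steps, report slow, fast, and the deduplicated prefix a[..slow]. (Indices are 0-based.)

slow=5, fast=7, prefix=[1, 2, 4, 5, 8, 9]

slow=0 fast=1: a[fast]=1=a[slow] dup, fast++
slow=0 fast=2: a[fast]=2≠a[slow]=1 write a[1]=2, slow++,fast++
slow=1 fast=3: a[fast]=4≠a[slow]=2 write a[2]=4, slow++,fast++
slow=2 fast=4: a[fast]=5≠a[slow]=4 write a[3]=5, slow++,fast++
slow=3 fast=5: a[fast]=8≠a[slow]=5 write a[4]=8, slow++,fast++
slow=4 fast=6: a[fast]=9≠a[slow]=8 write a[5]=9, slow++,fast++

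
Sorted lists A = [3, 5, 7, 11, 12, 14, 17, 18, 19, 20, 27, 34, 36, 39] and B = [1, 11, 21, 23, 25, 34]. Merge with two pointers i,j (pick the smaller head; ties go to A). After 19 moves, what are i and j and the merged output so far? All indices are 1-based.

i=14, j=7, merged so far=[1, 3, 5, 7, 11, 11, 12, 14, 17, 18, 19, 20, 21, 23, 25, 27, 34, 34, 36]

i=1 j=1: A[i]=3>B[j]=1 take 1, j++
i=1 j=2: A[i]=3<=B[j]=11 take 3, i++
i=2 j=2: A[i]=5<=B[j]=11 take 5, i++
i=3 j=2: A[i]=7<=B[j]=11 take 7, i++
i=4 j=2: A[i]=11<=B[j]=11 take 11, i++
i=5 j=2: A[i]=12>B[j]=11 take 11, j++
i=5 j=3: A[i]=12<=B[j]=21 take 12, i++
i=6 j=3: A[i]=14<=B[j]=21 take 14, i++
i=7 j=3: A[i]=17<=B[j]=21 take 17, i++
i=8 j=3: A[i]=18<=B[j]=21 take 18, i++
i=9 j=3: A[i]=19<=B[j]=21 take 19, i++
i=10 j=3: A[i]=20<=B[j]=21 take 20, i++
i=11 j=3: A[i]=27>B[j]=21 take 21, j++
i=11 j=4: A[i]=27>B[j]=23 take 23, j++
i=11 j=5: A[i]=27>B[j]=25 take 25, j++
i=11 j=6: A[i]=27<=B[j]=34 take 27, i++
i=12 j=6: A[i]=34<=B[j]=34 take 34, i++
i=13 j=6: A[i]=36>B[j]=34 take 34, j++
i=13 j=7: B done, take A[i]=36, i++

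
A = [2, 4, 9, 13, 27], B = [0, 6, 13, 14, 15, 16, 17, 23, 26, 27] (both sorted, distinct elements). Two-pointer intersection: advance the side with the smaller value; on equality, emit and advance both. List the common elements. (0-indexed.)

i=0 j=0: 2>0, j++
i=0 j=1: 2<6, i++
i=1 j=1: 4<6, i++
i=2 j=1: 9>6, j++
i=2 j=2: 9<13, i++
i=3 j=2: 13==13 emit, i++,j++
i=4 j=3: 27>14, j++
i=4 j=4: 27>15, j++
i=4 j=5: 27>16, j++
i=4 j=6: 27>17, j++
i=4 j=7: 27>23, j++
i=4 j=8: 27>26, j++
i=4 j=9: 27==27 emit, i++,j++

intersection = [13, 27]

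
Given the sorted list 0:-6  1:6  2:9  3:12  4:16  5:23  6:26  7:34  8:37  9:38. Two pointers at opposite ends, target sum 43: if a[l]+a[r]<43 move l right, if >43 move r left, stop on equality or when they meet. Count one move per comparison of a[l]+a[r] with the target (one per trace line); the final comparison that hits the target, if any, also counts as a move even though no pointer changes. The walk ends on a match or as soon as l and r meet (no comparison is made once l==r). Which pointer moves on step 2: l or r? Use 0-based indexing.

r

[0,9] -6+38=32 <43 → l++
[1,9] 6+38=44 >43 → r--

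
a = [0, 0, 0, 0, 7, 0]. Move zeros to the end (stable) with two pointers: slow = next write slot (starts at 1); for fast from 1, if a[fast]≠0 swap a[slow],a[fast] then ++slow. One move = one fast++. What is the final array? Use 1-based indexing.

(s=1,f=1) a[fast]=0 → fast++
(s=1,f=2) a[fast]=0 → fast++
(s=1,f=3) a[fast]=0 → fast++
(s=1,f=4) a[fast]=0 → fast++
(s=1,f=5) a[fast]=7≠0 swap→a[1]=7 → slow++,fast++
(s=2,f=6) a[fast]=0 → fast++

[7, 0, 0, 0, 0, 0]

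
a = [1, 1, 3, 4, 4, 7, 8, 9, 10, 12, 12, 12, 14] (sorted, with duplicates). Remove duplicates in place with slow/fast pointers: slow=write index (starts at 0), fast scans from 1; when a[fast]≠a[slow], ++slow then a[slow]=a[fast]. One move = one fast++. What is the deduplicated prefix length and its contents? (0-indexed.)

length 9; prefix = [1, 3, 4, 7, 8, 9, 10, 12, 14]

slow=0 fast=1: a[fast]=1=a[slow] dup, fast++
slow=0 fast=2: a[fast]=3≠a[slow]=1 write a[1]=3, slow++,fast++
slow=1 fast=3: a[fast]=4≠a[slow]=3 write a[2]=4, slow++,fast++
slow=2 fast=4: a[fast]=4=a[slow] dup, fast++
slow=2 fast=5: a[fast]=7≠a[slow]=4 write a[3]=7, slow++,fast++
slow=3 fast=6: a[fast]=8≠a[slow]=7 write a[4]=8, slow++,fast++
slow=4 fast=7: a[fast]=9≠a[slow]=8 write a[5]=9, slow++,fast++
slow=5 fast=8: a[fast]=10≠a[slow]=9 write a[6]=10, slow++,fast++
slow=6 fast=9: a[fast]=12≠a[slow]=10 write a[7]=12, slow++,fast++
slow=7 fast=10: a[fast]=12=a[slow] dup, fast++
slow=7 fast=11: a[fast]=12=a[slow] dup, fast++
slow=7 fast=12: a[fast]=14≠a[slow]=12 write a[8]=14, slow++,fast++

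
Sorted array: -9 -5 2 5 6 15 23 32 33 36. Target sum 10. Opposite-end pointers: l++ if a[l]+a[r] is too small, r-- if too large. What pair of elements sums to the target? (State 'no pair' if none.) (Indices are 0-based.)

l=0 r=9: -9+36=27 >10, r--
l=0 r=8: -9+33=24 >10, r--
l=0 r=7: -9+32=23 >10, r--
l=0 r=6: -9+23=14 >10, r--
l=0 r=5: -9+15=6 <10, l++
l=1 r=5: -5+15=10, found

(-5, 15)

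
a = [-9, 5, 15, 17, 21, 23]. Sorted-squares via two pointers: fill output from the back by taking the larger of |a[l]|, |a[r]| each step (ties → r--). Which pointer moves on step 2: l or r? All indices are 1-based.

r

l=1 r=6: |-9|<=|23| out[6]=529, r--
l=1 r=5: |-9|<=|21| out[5]=441, r--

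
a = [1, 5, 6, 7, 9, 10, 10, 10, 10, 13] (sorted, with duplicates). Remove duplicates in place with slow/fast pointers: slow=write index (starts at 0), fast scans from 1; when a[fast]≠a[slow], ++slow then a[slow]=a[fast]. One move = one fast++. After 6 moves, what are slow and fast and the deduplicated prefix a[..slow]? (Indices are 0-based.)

(s=0,f=1) a[fast]=5≠a[slow]=1 write a[1]=5 → slow++,fast++
(s=1,f=2) a[fast]=6≠a[slow]=5 write a[2]=6 → slow++,fast++
(s=2,f=3) a[fast]=7≠a[slow]=6 write a[3]=7 → slow++,fast++
(s=3,f=4) a[fast]=9≠a[slow]=7 write a[4]=9 → slow++,fast++
(s=4,f=5) a[fast]=10≠a[slow]=9 write a[5]=10 → slow++,fast++
(s=5,f=6) a[fast]=10=a[slow] dup → fast++

slow=5, fast=7, prefix=[1, 5, 6, 7, 9, 10]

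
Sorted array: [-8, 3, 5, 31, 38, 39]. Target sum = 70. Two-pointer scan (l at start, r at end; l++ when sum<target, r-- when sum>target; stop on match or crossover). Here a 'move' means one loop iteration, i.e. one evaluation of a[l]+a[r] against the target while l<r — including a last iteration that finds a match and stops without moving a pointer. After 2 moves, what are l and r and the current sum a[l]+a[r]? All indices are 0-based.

l=2, r=5, sum=44

[0,5] -8+39=31 <70 → l++
[1,5] 3+39=42 <70 → l++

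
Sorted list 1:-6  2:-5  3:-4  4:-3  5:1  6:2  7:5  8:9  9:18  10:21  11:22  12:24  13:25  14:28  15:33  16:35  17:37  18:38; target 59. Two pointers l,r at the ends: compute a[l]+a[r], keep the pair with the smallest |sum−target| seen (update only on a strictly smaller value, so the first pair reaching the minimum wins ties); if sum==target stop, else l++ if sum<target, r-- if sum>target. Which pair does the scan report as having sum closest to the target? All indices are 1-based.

[1,18] -6+38=32 d=27 * → l++
[2,18] -5+38=33 d=26 * → l++
[3,18] -4+38=34 d=25 * → l++
[4,18] -3+38=35 d=24 * → l++
[5,18] 1+38=39 d=20 * → l++
[6,18] 2+38=40 d=19 * → l++
[7,18] 5+38=43 d=16 * → l++
[8,18] 9+38=47 d=12 * → l++
[9,18] 18+38=56 d=3 * → l++
[10,18] 21+38=59 d=0 * → stop

pair (21, 38) with sum 59 (|Δ|=0)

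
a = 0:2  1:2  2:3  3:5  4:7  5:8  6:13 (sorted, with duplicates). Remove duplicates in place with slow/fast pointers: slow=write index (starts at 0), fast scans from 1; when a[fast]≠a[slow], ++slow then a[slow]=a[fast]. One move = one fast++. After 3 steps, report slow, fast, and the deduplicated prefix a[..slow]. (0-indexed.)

slow=2, fast=4, prefix=[2, 3, 5]

(s=0,f=1) a[fast]=2=a[slow] dup → fast++
(s=0,f=2) a[fast]=3≠a[slow]=2 write a[1]=3 → slow++,fast++
(s=1,f=3) a[fast]=5≠a[slow]=3 write a[2]=5 → slow++,fast++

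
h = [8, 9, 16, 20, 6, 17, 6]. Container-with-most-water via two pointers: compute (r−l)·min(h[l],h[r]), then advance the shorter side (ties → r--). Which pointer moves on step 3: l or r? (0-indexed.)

l

[0,6] min(8,6)*6=36 best=36 * → r--
[0,5] min(8,17)*5=40 best=40 * → l++
[1,5] min(9,17)*4=36 best=40 → l++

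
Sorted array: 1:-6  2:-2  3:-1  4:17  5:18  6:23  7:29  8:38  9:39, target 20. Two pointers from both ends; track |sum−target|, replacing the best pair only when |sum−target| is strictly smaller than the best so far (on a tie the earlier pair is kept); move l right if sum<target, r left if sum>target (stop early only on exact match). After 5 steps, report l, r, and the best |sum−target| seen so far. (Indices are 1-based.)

l=1 r=9: -6+39=33 d=13 *, r--
l=1 r=8: -6+38=32 d=12 *, r--
l=1 r=7: -6+29=23 d=3 *, r--
l=1 r=6: -6+23=17 d=3, l++
l=2 r=6: -2+23=21 d=1 *, r--

l=2, r=5, best |Δ|=1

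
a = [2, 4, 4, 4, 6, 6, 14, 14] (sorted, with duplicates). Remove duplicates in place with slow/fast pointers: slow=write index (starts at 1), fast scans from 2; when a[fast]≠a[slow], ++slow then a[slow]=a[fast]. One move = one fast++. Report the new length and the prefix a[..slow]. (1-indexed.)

(s=1,f=2) a[fast]=4≠a[slow]=2 write a[2]=4 → slow++,fast++
(s=2,f=3) a[fast]=4=a[slow] dup → fast++
(s=2,f=4) a[fast]=4=a[slow] dup → fast++
(s=2,f=5) a[fast]=6≠a[slow]=4 write a[3]=6 → slow++,fast++
(s=3,f=6) a[fast]=6=a[slow] dup → fast++
(s=3,f=7) a[fast]=14≠a[slow]=6 write a[4]=14 → slow++,fast++
(s=4,f=8) a[fast]=14=a[slow] dup → fast++

length 4; prefix = [2, 4, 6, 14]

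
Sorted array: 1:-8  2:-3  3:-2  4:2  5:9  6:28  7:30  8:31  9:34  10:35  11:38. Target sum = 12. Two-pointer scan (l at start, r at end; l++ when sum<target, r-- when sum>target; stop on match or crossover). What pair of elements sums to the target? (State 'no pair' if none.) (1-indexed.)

[1,11] -8+38=30 >12 → r--
[1,10] -8+35=27 >12 → r--
[1,9] -8+34=26 >12 → r--
[1,8] -8+31=23 >12 → r--
[1,7] -8+30=22 >12 → r--
[1,6] -8+28=20 >12 → r--
[1,5] -8+9=1 <12 → l++
[2,5] -3+9=6 <12 → l++
[3,5] -2+9=7 <12 → l++
[4,5] 2+9=11 <12 → l++

no pair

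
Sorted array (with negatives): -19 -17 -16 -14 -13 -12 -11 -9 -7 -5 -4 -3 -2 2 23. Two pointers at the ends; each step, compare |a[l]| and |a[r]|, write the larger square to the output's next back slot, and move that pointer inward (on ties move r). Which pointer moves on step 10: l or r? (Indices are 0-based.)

[0,14] |-19|<=|23| out[14]=529 → r--
[0,13] |-19|>|2| out[13]=361 → l++
[1,13] |-17|>|2| out[12]=289 → l++
[2,13] |-16|>|2| out[11]=256 → l++
[3,13] |-14|>|2| out[10]=196 → l++
[4,13] |-13|>|2| out[9]=169 → l++
[5,13] |-12|>|2| out[8]=144 → l++
[6,13] |-11|>|2| out[7]=121 → l++
[7,13] |-9|>|2| out[6]=81 → l++
[8,13] |-7|>|2| out[5]=49 → l++

l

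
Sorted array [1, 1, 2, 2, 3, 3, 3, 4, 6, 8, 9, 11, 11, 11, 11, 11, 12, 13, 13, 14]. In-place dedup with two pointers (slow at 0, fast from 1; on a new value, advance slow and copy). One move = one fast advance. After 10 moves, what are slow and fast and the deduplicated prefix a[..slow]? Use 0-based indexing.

slow=0 fast=1: a[fast]=1=a[slow] dup, fast++
slow=0 fast=2: a[fast]=2≠a[slow]=1 write a[1]=2, slow++,fast++
slow=1 fast=3: a[fast]=2=a[slow] dup, fast++
slow=1 fast=4: a[fast]=3≠a[slow]=2 write a[2]=3, slow++,fast++
slow=2 fast=5: a[fast]=3=a[slow] dup, fast++
slow=2 fast=6: a[fast]=3=a[slow] dup, fast++
slow=2 fast=7: a[fast]=4≠a[slow]=3 write a[3]=4, slow++,fast++
slow=3 fast=8: a[fast]=6≠a[slow]=4 write a[4]=6, slow++,fast++
slow=4 fast=9: a[fast]=8≠a[slow]=6 write a[5]=8, slow++,fast++
slow=5 fast=10: a[fast]=9≠a[slow]=8 write a[6]=9, slow++,fast++

slow=6, fast=11, prefix=[1, 2, 3, 4, 6, 8, 9]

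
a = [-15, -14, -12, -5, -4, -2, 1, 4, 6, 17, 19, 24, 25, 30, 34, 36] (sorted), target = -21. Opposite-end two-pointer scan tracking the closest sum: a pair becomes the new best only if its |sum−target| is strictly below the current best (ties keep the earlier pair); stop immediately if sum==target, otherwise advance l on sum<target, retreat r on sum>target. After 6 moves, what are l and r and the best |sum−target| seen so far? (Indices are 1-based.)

[1,16] -15+36=21 d=42 * → r--
[1,15] -15+34=19 d=40 * → r--
[1,14] -15+30=15 d=36 * → r--
[1,13] -15+25=10 d=31 * → r--
[1,12] -15+24=9 d=30 * → r--
[1,11] -15+19=4 d=25 * → r--

l=1, r=10, best |Δ|=25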